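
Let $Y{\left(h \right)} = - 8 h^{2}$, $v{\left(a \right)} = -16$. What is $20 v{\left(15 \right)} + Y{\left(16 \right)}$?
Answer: $-2368$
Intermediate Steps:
$20 v{\left(15 \right)} + Y{\left(16 \right)} = 20 \left(-16\right) - 8 \cdot 16^{2} = -320 - 2048 = -2368$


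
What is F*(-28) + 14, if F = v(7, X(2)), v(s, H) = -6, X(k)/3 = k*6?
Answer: 182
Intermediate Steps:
X(k) = 18*k (X(k) = 3*(k*6) = 3*(6*k) = 18*k)
F = -6
F*(-28) + 14 = -6*(-28) + 14 = 168 + 14 = 182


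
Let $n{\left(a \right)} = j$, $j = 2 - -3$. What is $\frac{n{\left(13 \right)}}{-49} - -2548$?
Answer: $\frac{124847}{49} \approx 2547.9$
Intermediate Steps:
$j = 5$ ($j = 2 + 3 = 5$)
$n{\left(a \right)} = 5$
$\frac{n{\left(13 \right)}}{-49} - -2548 = \frac{5}{-49} - -2548 = 5 \left(- \frac{1}{49}\right) + 2548 = - \frac{5}{49} + 2548 = \frac{124847}{49}$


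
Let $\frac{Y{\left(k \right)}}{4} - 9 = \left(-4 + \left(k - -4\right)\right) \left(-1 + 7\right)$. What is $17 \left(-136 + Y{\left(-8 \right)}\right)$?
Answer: $-4964$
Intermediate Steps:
$Y{\left(k \right)} = 36 + 24 k$ ($Y{\left(k \right)} = 36 + 4 \left(-4 + \left(k - -4\right)\right) \left(-1 + 7\right) = 36 + 4 \left(-4 + \left(k + 4\right)\right) 6 = 36 + 4 \left(-4 + \left(4 + k\right)\right) 6 = 36 + 4 k 6 = 36 + 4 \cdot 6 k = 36 + 24 k$)
$17 \left(-136 + Y{\left(-8 \right)}\right) = 17 \left(-136 + \left(36 + 24 \left(-8\right)\right)\right) = 17 \left(-136 + \left(36 - 192\right)\right) = 17 \left(-136 - 156\right) = 17 \left(-292\right) = -4964$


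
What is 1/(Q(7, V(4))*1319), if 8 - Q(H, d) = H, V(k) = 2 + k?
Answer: 1/1319 ≈ 0.00075815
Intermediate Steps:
Q(H, d) = 8 - H
1/(Q(7, V(4))*1319) = 1/((8 - 1*7)*1319) = 1/((8 - 7)*1319) = 1/(1*1319) = 1/1319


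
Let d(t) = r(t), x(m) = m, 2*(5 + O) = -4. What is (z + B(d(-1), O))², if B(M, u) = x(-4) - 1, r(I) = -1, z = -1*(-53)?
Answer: 2304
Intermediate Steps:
O = -7 (O = -5 + (½)*(-4) = -5 - 2 = -7)
z = 53
d(t) = -1
B(M, u) = -5 (B(M, u) = -4 - 1 = -5)
(z + B(d(-1), O))² = (53 - 5)² = 48² = 2304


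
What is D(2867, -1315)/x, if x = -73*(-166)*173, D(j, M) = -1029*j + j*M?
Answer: -3360124/1048207 ≈ -3.2056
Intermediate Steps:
D(j, M) = -1029*j + M*j
x = 2096414 (x = 12118*173 = 2096414)
D(2867, -1315)/x = (2867*(-1029 - 1315))/2096414 = (2867*(-2344))*(1/2096414) = -6720248*1/2096414 = -3360124/1048207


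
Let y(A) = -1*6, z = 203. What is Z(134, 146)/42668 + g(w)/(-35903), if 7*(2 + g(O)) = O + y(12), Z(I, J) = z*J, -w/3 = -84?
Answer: 3719376411/5361682214 ≈ 0.69370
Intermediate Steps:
w = 252 (w = -3*(-84) = 252)
y(A) = -6
Z(I, J) = 203*J
g(O) = -20/7 + O/7 (g(O) = -2 + (O - 6)/7 = -2 + (-6 + O)/7 = -2 + (-6/7 + O/7) = -20/7 + O/7)
Z(134, 146)/42668 + g(w)/(-35903) = (203*146)/42668 + (-20/7 + (⅐)*252)/(-35903) = 29638*(1/42668) + (-20/7 + 36)*(-1/35903) = 14819/21334 + (232/7)*(-1/35903) = 14819/21334 - 232/251321 = 3719376411/5361682214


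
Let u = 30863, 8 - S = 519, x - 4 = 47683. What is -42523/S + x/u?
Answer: 190965058/2252999 ≈ 84.760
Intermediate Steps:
x = 47687 (x = 4 + 47683 = 47687)
S = -511 (S = 8 - 1*519 = 8 - 519 = -511)
-42523/S + x/u = -42523/(-511) + 47687/30863 = -42523*(-1/511) + 47687*(1/30863) = 42523/511 + 47687/30863 = 190965058/2252999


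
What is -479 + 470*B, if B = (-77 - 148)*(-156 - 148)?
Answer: 32147521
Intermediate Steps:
B = 68400 (B = -225*(-304) = 68400)
-479 + 470*B = -479 + 470*68400 = -479 + 32148000 = 32147521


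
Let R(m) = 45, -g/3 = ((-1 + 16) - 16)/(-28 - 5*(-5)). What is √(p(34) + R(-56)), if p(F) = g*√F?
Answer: √(45 - √34) ≈ 6.2585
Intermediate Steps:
g = -1 (g = -3*((-1 + 16) - 16)/(-28 - 5*(-5)) = -3*(15 - 16)/(-28 + 25) = -(-3)/(-3) = -(-3)*(-1)/3 = -3*⅓ = -1)
p(F) = -√F
√(p(34) + R(-56)) = √(-√34 + 45) = √(45 - √34)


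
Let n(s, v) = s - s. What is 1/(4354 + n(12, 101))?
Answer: 1/4354 ≈ 0.00022967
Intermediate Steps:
n(s, v) = 0
1/(4354 + n(12, 101)) = 1/(4354 + 0) = 1/4354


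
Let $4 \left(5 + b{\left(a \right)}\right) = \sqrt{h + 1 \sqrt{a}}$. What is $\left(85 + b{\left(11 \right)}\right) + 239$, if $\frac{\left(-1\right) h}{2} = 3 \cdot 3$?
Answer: $319 + \frac{\sqrt{-18 + \sqrt{11}}}{4} \approx 319.0 + 0.95797 i$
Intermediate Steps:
$h = -18$ ($h = - 2 \cdot 3 \cdot 3 = \left(-2\right) 9 = -18$)
$b{\left(a \right)} = -5 + \frac{\sqrt{-18 + \sqrt{a}}}{4}$ ($b{\left(a \right)} = -5 + \frac{\sqrt{-18 + 1 \sqrt{a}}}{4} = -5 + \frac{\sqrt{-18 + \sqrt{a}}}{4}$)
$\left(85 + b{\left(11 \right)}\right) + 239 = \left(85 - \left(5 - \frac{\sqrt{-18 + \sqrt{11}}}{4}\right)\right) + 239 = \left(80 + \frac{\sqrt{-18 + \sqrt{11}}}{4}\right) + 239 = 319 + \frac{\sqrt{-18 + \sqrt{11}}}{4}$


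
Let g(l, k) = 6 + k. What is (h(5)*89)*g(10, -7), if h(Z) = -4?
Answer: 356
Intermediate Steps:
(h(5)*89)*g(10, -7) = (-4*89)*(6 - 7) = -356*(-1) = 356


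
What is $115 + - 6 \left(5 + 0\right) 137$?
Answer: $-3995$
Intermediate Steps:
$115 + - 6 \left(5 + 0\right) 137 = 115 + \left(-6\right) 5 \cdot 137 = 115 - 4110 = -3995$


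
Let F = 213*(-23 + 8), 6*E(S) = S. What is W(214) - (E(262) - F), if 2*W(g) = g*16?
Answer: -4580/3 ≈ -1526.7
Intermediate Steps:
E(S) = S/6
F = -3195 (F = 213*(-15) = -3195)
W(g) = 8*g (W(g) = (g*16)/2 = (16*g)/2 = 8*g)
W(214) - (E(262) - F) = 8*214 - ((1/6)*262 - 1*(-3195)) = 1712 - (131/3 + 3195) = 1712 - 1*9716/3 = 1712 - 9716/3 = -4580/3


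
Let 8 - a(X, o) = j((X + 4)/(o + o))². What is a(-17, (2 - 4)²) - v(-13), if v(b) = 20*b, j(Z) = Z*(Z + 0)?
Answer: 1069167/4096 ≈ 261.03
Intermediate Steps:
j(Z) = Z² (j(Z) = Z*Z = Z²)
a(X, o) = 8 - (4 + X)⁴/(16*o⁴) (a(X, o) = 8 - (((X + 4)/(o + o))²)² = 8 - (((4 + X)/((2*o)))²)² = 8 - (((4 + X)*(1/(2*o)))²)² = 8 - (((4 + X)/(2*o))²)² = 8 - ((4 + X)²/(4*o²))² = 8 - (4 + X)⁴/(16*o⁴))
a(-17, (2 - 4)²) - v(-13) = (8 - (4 - 17)⁴/(16*((2 - 4)²)⁴)) - 20*(-13) = (8 - 1/16*(-13)⁴/((-2)²)⁴) - 1*(-260) = (8 - 1/16*28561/4⁴) + 260 = (8 - 1/16*1/256*28561) + 260 = (8 - 28561/4096) + 260 = 4207/4096 + 260 = 1069167/4096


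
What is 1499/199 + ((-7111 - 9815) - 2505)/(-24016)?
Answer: 39866753/4779184 ≈ 8.3418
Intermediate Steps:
1499/199 + ((-7111 - 9815) - 2505)/(-24016) = 1499*(1/199) + (-16926 - 2505)*(-1/24016) = 1499/199 - 19431*(-1/24016) = 1499/199 + 19431/24016 = 39866753/4779184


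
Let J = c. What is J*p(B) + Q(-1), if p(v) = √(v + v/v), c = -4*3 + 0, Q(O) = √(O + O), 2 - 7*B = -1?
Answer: -12*√70/7 + I*√2 ≈ -14.343 + 1.4142*I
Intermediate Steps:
B = 3/7 (B = 2/7 - ⅐*(-1) = 2/7 + ⅐ = 3/7 ≈ 0.42857)
Q(O) = √2*√O (Q(O) = √(2*O) = √2*√O)
c = -12 (c = -12 + 0 = -12)
p(v) = √(1 + v) (p(v) = √(v + 1) = √(1 + v))
J = -12
J*p(B) + Q(-1) = -12*√(1 + 3/7) + √2*√(-1) = -12*√70/7 + √2*I = -12*√70/7 + I*√2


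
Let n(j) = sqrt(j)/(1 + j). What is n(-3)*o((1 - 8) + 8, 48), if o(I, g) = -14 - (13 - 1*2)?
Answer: 25*I*sqrt(3)/2 ≈ 21.651*I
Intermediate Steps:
n(j) = sqrt(j)/(1 + j)
o(I, g) = -25 (o(I, g) = -14 - (13 - 2) = -14 - 1*11 = -14 - 11 = -25)
n(-3)*o((1 - 8) + 8, 48) = (sqrt(-3)/(1 - 3))*(-25) = ((I*sqrt(3))/(-2))*(-25) = ((I*sqrt(3))*(-1/2))*(-25) = -I*sqrt(3)/2*(-25) = 25*I*sqrt(3)/2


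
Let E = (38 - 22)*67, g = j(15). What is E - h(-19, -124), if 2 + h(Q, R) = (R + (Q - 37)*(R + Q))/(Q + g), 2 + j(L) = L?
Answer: 2388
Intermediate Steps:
j(L) = -2 + L
g = 13 (g = -2 + 15 = 13)
E = 1072 (E = 16*67 = 1072)
h(Q, R) = -2 + (R + (-37 + Q)*(Q + R))/(13 + Q) (h(Q, R) = -2 + (R + (Q - 37)*(R + Q))/(Q + 13) = -2 + (R + (-37 + Q)*(Q + R))/(13 + Q))
E - h(-19, -124) = 1072 - (-26 + (-19)² - 39*(-19) - 36*(-124) - 19*(-124))/(13 - 19) = 1072 - (-26 + 361 + 741 + 4464 + 2356)/(-6) = 1072 - (-1)*7896/6 = 1072 - 1*(-1316) = 1072 + 1316 = 2388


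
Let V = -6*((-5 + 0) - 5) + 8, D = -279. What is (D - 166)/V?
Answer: -445/68 ≈ -6.5441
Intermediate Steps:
V = 68 (V = -6*(-5 - 5) + 8 = -6*(-10) + 8 = 60 + 8 = 68)
(D - 166)/V = (-279 - 166)/68 = -445*1/68 = -445/68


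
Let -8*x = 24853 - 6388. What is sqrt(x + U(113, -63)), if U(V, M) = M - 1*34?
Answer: I*sqrt(38482)/4 ≈ 49.042*I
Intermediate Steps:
U(V, M) = -34 + M (U(V, M) = M - 34 = -34 + M)
x = -18465/8 (x = -(24853 - 6388)/8 = -1/8*18465 = -18465/8 ≈ -2308.1)
sqrt(x + U(113, -63)) = sqrt(-18465/8 + (-34 - 63)) = sqrt(-18465/8 - 97) = sqrt(-19241/8) = I*sqrt(38482)/4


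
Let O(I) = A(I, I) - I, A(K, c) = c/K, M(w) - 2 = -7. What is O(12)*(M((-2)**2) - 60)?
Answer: 715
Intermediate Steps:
M(w) = -5 (M(w) = 2 - 7 = -5)
O(I) = 1 - I (O(I) = I/I - I = 1 - I)
O(12)*(M((-2)**2) - 60) = (1 - 1*12)*(-5 - 60) = (1 - 12)*(-65) = -11*(-65) = 715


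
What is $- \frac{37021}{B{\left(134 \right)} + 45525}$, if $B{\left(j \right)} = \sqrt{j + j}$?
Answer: $- \frac{1685381025}{2072525357} + \frac{74042 \sqrt{67}}{2072525357} \approx -0.81291$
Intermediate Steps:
$B{\left(j \right)} = \sqrt{2} \sqrt{j}$ ($B{\left(j \right)} = \sqrt{2 j} = \sqrt{2} \sqrt{j}$)
$- \frac{37021}{B{\left(134 \right)} + 45525} = - \frac{37021}{\sqrt{2} \sqrt{134} + 45525} = - \frac{37021}{2 \sqrt{67} + 45525} = - \frac{37021}{45525 + 2 \sqrt{67}}$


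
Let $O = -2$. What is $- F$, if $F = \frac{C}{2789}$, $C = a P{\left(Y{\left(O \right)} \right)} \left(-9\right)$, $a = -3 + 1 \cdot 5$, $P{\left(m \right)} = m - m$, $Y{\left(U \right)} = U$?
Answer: $0$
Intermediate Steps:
$P{\left(m \right)} = 0$
$a = 2$ ($a = -3 + 5 = 2$)
$C = 0$ ($C = 2 \cdot 0 \left(-9\right) = 0 \left(-9\right) = 0$)
$F = 0$ ($F = \frac{0}{2789} = 0 \cdot \frac{1}{2789} = 0$)
$- F = \left(-1\right) 0 = 0$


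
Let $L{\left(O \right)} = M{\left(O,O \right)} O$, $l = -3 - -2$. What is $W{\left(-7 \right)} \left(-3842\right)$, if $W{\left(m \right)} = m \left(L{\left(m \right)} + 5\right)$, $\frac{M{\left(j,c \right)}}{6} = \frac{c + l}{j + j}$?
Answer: $-510986$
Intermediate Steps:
$l = -1$ ($l = -3 + 2 = -1$)
$M{\left(j,c \right)} = \frac{3 \left(-1 + c\right)}{j}$ ($M{\left(j,c \right)} = 6 \frac{c - 1}{j + j} = 6 \frac{-1 + c}{2 j} = \frac{3 \left(-1 + c\right)}{j}$)
$L{\left(O \right)} = -3 + 3 O$ ($L{\left(O \right)} = \frac{3 \left(-1 + O\right)}{O} O = -3 + 3 O$)
$W{\left(m \right)} = m \left(2 + 3 m\right)$ ($W{\left(m \right)} = m \left(\left(-3 + 3 m\right) + 5\right) = m \left(2 + 3 m\right)$)
$W{\left(-7 \right)} \left(-3842\right) = - 7 \left(2 + 3 \left(-7\right)\right) \left(-3842\right) = - 7 \left(2 - 21\right) \left(-3842\right) = \left(-7\right) \left(-19\right) \left(-3842\right) = 133 \left(-3842\right) = -510986$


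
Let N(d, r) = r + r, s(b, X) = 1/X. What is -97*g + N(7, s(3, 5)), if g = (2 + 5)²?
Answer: -23763/5 ≈ -4752.6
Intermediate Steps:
N(d, r) = 2*r
g = 49 (g = 7² = 49)
-97*g + N(7, s(3, 5)) = -97*49 + 2/5 = -4753 + 2*(⅕) = -4753 + ⅖ = -23763/5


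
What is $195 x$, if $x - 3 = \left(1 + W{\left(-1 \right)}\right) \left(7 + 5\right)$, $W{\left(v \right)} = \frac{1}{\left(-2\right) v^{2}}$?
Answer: $1755$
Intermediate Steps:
$W{\left(v \right)} = - \frac{1}{2 v^{2}}$
$x = 9$ ($x = 3 + \left(1 - \frac{1}{2 \cdot 1}\right) \left(7 + 5\right) = 3 + \left(1 - \frac{1}{2}\right) 12 = 3 + \frac{1}{2} \cdot 12 = 3 + 6 = 9$)
$195 x = 195 \cdot 9 = 1755$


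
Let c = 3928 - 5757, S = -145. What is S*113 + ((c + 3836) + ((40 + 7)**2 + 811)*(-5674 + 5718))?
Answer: 118502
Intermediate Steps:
c = -1829
S*113 + ((c + 3836) + ((40 + 7)**2 + 811)*(-5674 + 5718)) = -145*113 + ((-1829 + 3836) + ((40 + 7)**2 + 811)*(-5674 + 5718)) = -16385 + (2007 + (47**2 + 811)*44) = -16385 + (2007 + (2209 + 811)*44) = -16385 + (2007 + 3020*44) = -16385 + (2007 + 132880) = -16385 + 134887 = 118502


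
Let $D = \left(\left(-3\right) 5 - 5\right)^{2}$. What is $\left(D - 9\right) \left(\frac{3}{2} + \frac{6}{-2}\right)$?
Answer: $- \frac{1173}{2} \approx -586.5$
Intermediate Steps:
$D = 400$ ($D = \left(-15 - 5\right)^{2} = \left(-20\right)^{2} = 400$)
$\left(D - 9\right) \left(\frac{3}{2} + \frac{6}{-2}\right) = \left(400 - 9\right) \left(\frac{3}{2} + \frac{6}{-2}\right) = 391 \left(3 \cdot \frac{1}{2} + 6 \left(- \frac{1}{2}\right)\right) = 391 \left(\frac{3}{2} - 3\right) = 391 \left(- \frac{3}{2}\right) = - \frac{1173}{2}$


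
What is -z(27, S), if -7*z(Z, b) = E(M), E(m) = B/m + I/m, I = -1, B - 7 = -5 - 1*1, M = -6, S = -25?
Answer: 0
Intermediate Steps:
B = 1 (B = 7 + (-5 - 1*1) = 7 + (-5 - 1) = 7 - 6 = 1)
E(m) = 0 (E(m) = 1/m - 1/m = 0)
z(Z, b) = 0 (z(Z, b) = -⅐*0 = 0)
-z(27, S) = -1*0 = 0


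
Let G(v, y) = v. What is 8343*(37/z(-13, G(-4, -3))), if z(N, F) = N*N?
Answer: 308691/169 ≈ 1826.6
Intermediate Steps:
z(N, F) = N²
8343*(37/z(-13, G(-4, -3))) = 8343*(37/((-13)²)) = 8343*(37/169) = 308691/169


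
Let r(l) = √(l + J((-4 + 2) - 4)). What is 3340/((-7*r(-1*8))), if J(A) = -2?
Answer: 334*I*√10/7 ≈ 150.89*I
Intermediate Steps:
r(l) = √(-2 + l) (r(l) = √(l - 2) = √(-2 + l))
3340/((-7*r(-1*8))) = 3340/((-7*√(-2 - 1*8))) = 3340/((-7*√(-2 - 8))) = 3340/((-7*I*√10)) = 3340*(I*√10/70) = 334*I*√10/7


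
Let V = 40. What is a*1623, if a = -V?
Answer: -64920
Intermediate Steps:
a = -40 (a = -1*40 = -40)
a*1623 = -40*1623 = -64920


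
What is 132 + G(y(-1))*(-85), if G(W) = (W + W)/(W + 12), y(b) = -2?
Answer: 166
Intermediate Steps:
G(W) = 2*W/(12 + W) (G(W) = (2*W)/(12 + W) = 2*W/(12 + W))
132 + G(y(-1))*(-85) = 132 + (2*(-2)/(12 - 2))*(-85) = 132 + (2*(-2)/10)*(-85) = 132 + (2*(-2)*(1/10))*(-85) = 132 - 2/5*(-85) = 132 + 34 = 166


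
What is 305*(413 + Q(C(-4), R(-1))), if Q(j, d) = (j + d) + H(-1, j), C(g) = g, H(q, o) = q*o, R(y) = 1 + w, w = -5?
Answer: 124745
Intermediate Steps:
R(y) = -4 (R(y) = 1 - 5 = -4)
H(q, o) = o*q
Q(j, d) = d (Q(j, d) = (j + d) + j*(-1) = (d + j) - j = d)
305*(413 + Q(C(-4), R(-1))) = 305*(413 - 4) = 305*409 = 124745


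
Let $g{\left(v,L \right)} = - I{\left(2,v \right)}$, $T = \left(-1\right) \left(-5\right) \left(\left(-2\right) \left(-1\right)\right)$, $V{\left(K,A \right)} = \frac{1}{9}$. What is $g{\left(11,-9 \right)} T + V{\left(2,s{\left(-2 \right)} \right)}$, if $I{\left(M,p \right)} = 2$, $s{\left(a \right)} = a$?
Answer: $- \frac{179}{9} \approx -19.889$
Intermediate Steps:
$V{\left(K,A \right)} = \frac{1}{9}$
$T = 10$ ($T = 5 \cdot 2 = 10$)
$g{\left(v,L \right)} = -2$ ($g{\left(v,L \right)} = \left(-1\right) 2 = -2$)
$g{\left(11,-9 \right)} T + V{\left(2,s{\left(-2 \right)} \right)} = \left(-2\right) 10 + \frac{1}{9} = -20 + \frac{1}{9} = - \frac{179}{9}$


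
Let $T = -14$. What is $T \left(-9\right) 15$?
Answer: $1890$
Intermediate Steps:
$T \left(-9\right) 15 = \left(-14\right) \left(-9\right) 15 = 126 \cdot 15 = 1890$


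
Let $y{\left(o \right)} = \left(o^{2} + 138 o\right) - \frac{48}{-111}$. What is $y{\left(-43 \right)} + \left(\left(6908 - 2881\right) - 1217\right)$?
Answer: $- \frac{47159}{37} \approx -1274.6$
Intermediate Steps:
$y{\left(o \right)} = \frac{16}{37} + o^{2} + 138 o$ ($y{\left(o \right)} = \left(o^{2} + 138 o\right) - - \frac{16}{37} = \left(o^{2} + 138 o\right) + \frac{16}{37} = \frac{16}{37} + o^{2} + 138 o$)
$y{\left(-43 \right)} + \left(\left(6908 - 2881\right) - 1217\right) = \left(\frac{16}{37} + \left(-43\right)^{2} + 138 \left(-43\right)\right) + \left(\left(6908 - 2881\right) - 1217\right) = \left(\frac{16}{37} + 1849 - 5934\right) + \left(4027 - 1217\right) = - \frac{151129}{37} + 2810 = - \frac{47159}{37}$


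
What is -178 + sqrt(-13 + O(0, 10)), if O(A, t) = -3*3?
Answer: -178 + I*sqrt(22) ≈ -178.0 + 4.6904*I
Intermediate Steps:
O(A, t) = -9
-178 + sqrt(-13 + O(0, 10)) = -178 + sqrt(-13 - 9) = -178 + sqrt(-22) = -178 + I*sqrt(22)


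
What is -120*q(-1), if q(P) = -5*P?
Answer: -600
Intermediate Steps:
-120*q(-1) = -(-600)*(-1) = -120*5 = -600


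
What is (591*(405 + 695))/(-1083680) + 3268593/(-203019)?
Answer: -61234858569/3666793832 ≈ -16.700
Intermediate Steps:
(591*(405 + 695))/(-1083680) + 3268593/(-203019) = (591*1100)*(-1/1083680) + 3268593*(-1/203019) = 650100*(-1/1083680) - 1089531/67673 = -32505/54184 - 1089531/67673 = -61234858569/3666793832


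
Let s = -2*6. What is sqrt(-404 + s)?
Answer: 4*I*sqrt(26) ≈ 20.396*I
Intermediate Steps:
s = -12
sqrt(-404 + s) = sqrt(-404 - 12) = sqrt(-416) = 4*I*sqrt(26)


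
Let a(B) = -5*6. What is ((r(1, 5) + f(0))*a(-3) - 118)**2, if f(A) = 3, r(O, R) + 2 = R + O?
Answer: 107584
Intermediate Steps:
a(B) = -30
r(O, R) = -2 + O + R (r(O, R) = -2 + (R + O) = -2 + (O + R) = -2 + O + R)
((r(1, 5) + f(0))*a(-3) - 118)**2 = (((-2 + 1 + 5) + 3)*(-30) - 118)**2 = ((4 + 3)*(-30) - 118)**2 = (7*(-30) - 118)**2 = (-210 - 118)**2 = (-328)**2 = 107584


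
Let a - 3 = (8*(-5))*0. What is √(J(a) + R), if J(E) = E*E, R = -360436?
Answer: I*√360427 ≈ 600.36*I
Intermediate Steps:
a = 3 (a = 3 + (8*(-5))*0 = 3 - 40*0 = 3 + 0 = 3)
J(E) = E²
√(J(a) + R) = √(3² - 360436) = √(9 - 360436) = √(-360427) = I*√360427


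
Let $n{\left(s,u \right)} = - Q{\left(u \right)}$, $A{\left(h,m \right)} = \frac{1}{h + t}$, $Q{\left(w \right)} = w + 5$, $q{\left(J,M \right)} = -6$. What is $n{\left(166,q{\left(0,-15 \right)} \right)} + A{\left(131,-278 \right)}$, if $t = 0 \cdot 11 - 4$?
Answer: $\frac{128}{127} \approx 1.0079$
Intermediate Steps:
$Q{\left(w \right)} = 5 + w$
$t = -4$ ($t = 0 - 4 = -4$)
$A{\left(h,m \right)} = \frac{1}{-4 + h}$ ($A{\left(h,m \right)} = \frac{1}{h - 4} = \frac{1}{-4 + h}$)
$n{\left(s,u \right)} = -5 - u$ ($n{\left(s,u \right)} = - (5 + u) = -5 - u$)
$n{\left(166,q{\left(0,-15 \right)} \right)} + A{\left(131,-278 \right)} = \left(-5 - -6\right) + \frac{1}{-4 + 131} = \left(-5 + 6\right) + \frac{1}{127} = 1 + \frac{1}{127} = \frac{128}{127}$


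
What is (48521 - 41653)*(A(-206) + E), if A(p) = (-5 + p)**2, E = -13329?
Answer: 214226656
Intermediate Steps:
(48521 - 41653)*(A(-206) + E) = (48521 - 41653)*((-5 - 206)**2 - 13329) = 6868*((-211)**2 - 13329) = 6868*(44521 - 13329) = 6868*31192 = 214226656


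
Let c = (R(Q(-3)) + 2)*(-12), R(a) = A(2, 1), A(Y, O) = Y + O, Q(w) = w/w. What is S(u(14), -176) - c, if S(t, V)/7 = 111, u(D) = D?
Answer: 837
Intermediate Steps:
S(t, V) = 777 (S(t, V) = 7*111 = 777)
Q(w) = 1
A(Y, O) = O + Y
R(a) = 3 (R(a) = 1 + 2 = 3)
c = -60 (c = (3 + 2)*(-12) = 5*(-12) = -60)
S(u(14), -176) - c = 777 - 1*(-60) = 777 + 60 = 837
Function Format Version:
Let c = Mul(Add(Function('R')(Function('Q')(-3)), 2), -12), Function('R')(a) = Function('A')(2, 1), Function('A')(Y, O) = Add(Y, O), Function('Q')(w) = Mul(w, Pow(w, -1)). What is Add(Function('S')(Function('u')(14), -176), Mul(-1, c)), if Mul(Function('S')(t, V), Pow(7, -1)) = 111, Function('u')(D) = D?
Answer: 837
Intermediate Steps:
Function('S')(t, V) = 777 (Function('S')(t, V) = Mul(7, 111) = 777)
Function('Q')(w) = 1
Function('A')(Y, O) = Add(O, Y)
Function('R')(a) = 3 (Function('R')(a) = Add(1, 2) = 3)
c = -60 (c = Mul(Add(3, 2), -12) = Mul(5, -12) = -60)
Add(Function('S')(Function('u')(14), -176), Mul(-1, c)) = Add(777, Mul(-1, -60)) = Add(777, 60) = 837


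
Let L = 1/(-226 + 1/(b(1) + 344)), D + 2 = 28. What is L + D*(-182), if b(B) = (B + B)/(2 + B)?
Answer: -1105779526/233681 ≈ -4732.0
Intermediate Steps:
b(B) = 2*B/(2 + B) (b(B) = (2*B)/(2 + B) = 2*B/(2 + B))
D = 26 (D = -2 + 28 = 26)
L = -1034/233681 (L = 1/(-226 + 1/(2*1/(2 + 1) + 344)) = 1/(-226 + 1/(2*1/3 + 344)) = 1/(-226 + 1/(2*1*(1/3) + 344)) = 1/(-226 + 1/(2/3 + 344)) = 1/(-226 + 1/(1034/3)) = 1/(-226 + 3/1034) = 1/(-233681/1034) = -1034/233681 ≈ -0.0044248)
L + D*(-182) = -1034/233681 + 26*(-182) = -1034/233681 - 4732 = -1105779526/233681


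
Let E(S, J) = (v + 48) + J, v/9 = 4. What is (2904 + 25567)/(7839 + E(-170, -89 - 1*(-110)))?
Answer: 28471/7944 ≈ 3.5840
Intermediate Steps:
v = 36 (v = 9*4 = 36)
E(S, J) = 84 + J (E(S, J) = (36 + 48) + J = 84 + J)
(2904 + 25567)/(7839 + E(-170, -89 - 1*(-110))) = (2904 + 25567)/(7839 + (84 + (-89 - 1*(-110)))) = 28471/(7839 + (84 + (-89 + 110))) = 28471/(7839 + (84 + 21)) = 28471/(7839 + 105) = 28471/7944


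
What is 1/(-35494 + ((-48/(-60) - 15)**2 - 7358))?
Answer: -25/1066259 ≈ -2.3446e-5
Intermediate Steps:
1/(-35494 + ((-48/(-60) - 15)**2 - 7358)) = 1/(-35494 + ((-48*(-1/60) - 15)**2 - 7358)) = 1/(-35494 + ((4/5 - 15)**2 - 7358)) = 1/(-35494 + ((-71/5)**2 - 7358)) = 1/(-35494 + (5041/25 - 7358)) = 1/(-35494 - 178909/25) = 1/(-1066259/25) = -25/1066259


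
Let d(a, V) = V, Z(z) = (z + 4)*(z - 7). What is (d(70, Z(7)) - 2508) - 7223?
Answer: -9731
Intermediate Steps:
Z(z) = (-7 + z)*(4 + z) (Z(z) = (4 + z)*(-7 + z) = (-7 + z)*(4 + z))
(d(70, Z(7)) - 2508) - 7223 = ((-28 + 7² - 3*7) - 2508) - 7223 = ((-28 + 49 - 21) - 2508) - 7223 = (0 - 2508) - 7223 = -2508 - 7223 = -9731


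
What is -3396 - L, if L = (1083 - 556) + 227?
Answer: -4150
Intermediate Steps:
L = 754 (L = 527 + 227 = 754)
-3396 - L = -3396 - 1*754 = -3396 - 754 = -4150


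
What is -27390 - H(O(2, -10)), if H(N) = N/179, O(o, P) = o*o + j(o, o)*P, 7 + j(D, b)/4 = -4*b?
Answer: -4903414/179 ≈ -27393.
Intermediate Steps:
j(D, b) = -28 - 16*b (j(D, b) = -28 + 4*(-4*b) = -28 - 16*b)
O(o, P) = o**2 + P*(-28 - 16*o) (O(o, P) = o*o + (-28 - 16*o)*P = o**2 + P*(-28 - 16*o))
H(N) = N/179 (H(N) = N*(1/179) = N/179)
-27390 - H(O(2, -10)) = -27390 - (2**2 - 4*(-10)*(7 + 4*2))/179 = -27390 - (4 - 4*(-10)*(7 + 8))/179 = -27390 - (4 - 4*(-10)*15)/179 = -27390 - (4 + 600)/179 = -27390 - 604/179 = -4903414/179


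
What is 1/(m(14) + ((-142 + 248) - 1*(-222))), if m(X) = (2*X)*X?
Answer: 1/720 ≈ 0.0013889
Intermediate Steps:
m(X) = 2*X**2
1/(m(14) + ((-142 + 248) - 1*(-222))) = 1/(2*14**2 + ((-142 + 248) - 1*(-222))) = 1/(2*196 + (106 + 222)) = 1/(392 + 328) = 1/720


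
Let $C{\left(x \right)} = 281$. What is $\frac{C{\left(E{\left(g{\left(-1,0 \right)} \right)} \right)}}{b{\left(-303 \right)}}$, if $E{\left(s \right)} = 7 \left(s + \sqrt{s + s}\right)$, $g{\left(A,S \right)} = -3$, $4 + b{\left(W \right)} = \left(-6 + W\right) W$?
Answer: $\frac{281}{93623} \approx 0.0030014$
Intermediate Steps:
$b{\left(W \right)} = -4 + W \left(-6 + W\right)$ ($b{\left(W \right)} = -4 + \left(-6 + W\right) W = -4 + W \left(-6 + W\right)$)
$E{\left(s \right)} = 7 s + 7 \sqrt{2} \sqrt{s}$ ($E{\left(s \right)} = 7 \left(s + \sqrt{2 s}\right) = 7 \left(s + \sqrt{2} \sqrt{s}\right) = 7 s + 7 \sqrt{2} \sqrt{s}$)
$\frac{C{\left(E{\left(g{\left(-1,0 \right)} \right)} \right)}}{b{\left(-303 \right)}} = \frac{281}{-4 + \left(-303\right)^{2} - -1818} = \frac{281}{-4 + 91809 + 1818} = \frac{281}{93623}$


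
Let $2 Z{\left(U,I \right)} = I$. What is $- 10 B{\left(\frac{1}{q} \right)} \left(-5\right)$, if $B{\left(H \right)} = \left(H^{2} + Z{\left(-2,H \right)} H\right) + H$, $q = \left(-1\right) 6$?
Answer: $- \frac{25}{4} \approx -6.25$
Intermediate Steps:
$q = -6$
$Z{\left(U,I \right)} = \frac{I}{2}$
$B{\left(H \right)} = H + \frac{3 H^{2}}{2}$ ($B{\left(H \right)} = \left(H^{2} + \frac{H}{2} H\right) + H = \left(H^{2} + \frac{H^{2}}{2}\right) + H = \frac{3 H^{2}}{2} + H = H + \frac{3 H^{2}}{2}$)
$- 10 B{\left(\frac{1}{q} \right)} \left(-5\right) = - 10 \frac{2 + \frac{3}{-6}}{2 \left(-6\right)} \left(-5\right) = - 10 \cdot \frac{1}{2} \left(- \frac{1}{6}\right) \left(2 + 3 \left(- \frac{1}{6}\right)\right) \left(-5\right) = - 10 \cdot \frac{1}{2} \left(- \frac{1}{6}\right) \left(2 - \frac{1}{2}\right) \left(-5\right) = - 10 \cdot \frac{1}{2} \left(- \frac{1}{6}\right) \frac{3}{2} \left(-5\right) = \left(-10\right) \left(- \frac{1}{8}\right) \left(-5\right) = \frac{5}{4} \left(-5\right) = - \frac{25}{4}$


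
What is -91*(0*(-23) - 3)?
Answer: 273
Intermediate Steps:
-91*(0*(-23) - 3) = -91*(0 - 3) = -91*(-3) = 273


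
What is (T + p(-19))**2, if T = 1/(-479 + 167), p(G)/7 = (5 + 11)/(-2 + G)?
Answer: 308025/10816 ≈ 28.479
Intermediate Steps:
p(G) = 112/(-2 + G) (p(G) = 7*((5 + 11)/(-2 + G)) = 7*(16/(-2 + G)) = 112/(-2 + G))
T = -1/312 (T = 1/(-312) = -1/312 ≈ -0.0032051)
(T + p(-19))**2 = (-1/312 + 112/(-2 - 19))**2 = (-1/312 + 112/(-21))**2 = (-1/312 + 112*(-1/21))**2 = (-1/312 - 16/3)**2 = (-555/104)**2 = 308025/10816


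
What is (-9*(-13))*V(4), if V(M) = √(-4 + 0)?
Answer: 234*I ≈ 234.0*I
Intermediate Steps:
V(M) = 2*I (V(M) = √(-4) = 2*I)
(-9*(-13))*V(4) = (-9*(-13))*(2*I) = 117*(2*I) = 234*I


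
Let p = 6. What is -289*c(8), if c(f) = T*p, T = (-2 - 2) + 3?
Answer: 1734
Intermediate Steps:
T = -1 (T = -4 + 3 = -1)
c(f) = -6 (c(f) = -1*6 = -6)
-289*c(8) = -289*(-6) = 1734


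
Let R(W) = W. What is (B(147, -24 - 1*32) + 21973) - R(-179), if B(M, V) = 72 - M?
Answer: 22077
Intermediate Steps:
(B(147, -24 - 1*32) + 21973) - R(-179) = ((72 - 1*147) + 21973) - 1*(-179) = ((72 - 147) + 21973) + 179 = (-75 + 21973) + 179 = 21898 + 179 = 22077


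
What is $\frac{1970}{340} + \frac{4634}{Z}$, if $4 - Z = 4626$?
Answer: $\frac{376489}{78574} \approx 4.7915$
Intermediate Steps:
$Z = -4622$ ($Z = 4 - 4626 = -4622$)
$\frac{1970}{340} + \frac{4634}{Z} = \frac{1970}{340} + \frac{4634}{-4622} = 1970 \cdot \frac{1}{340} + 4634 \left(- \frac{1}{4622}\right) = \frac{197}{34} - \frac{2317}{2311} = \frac{376489}{78574}$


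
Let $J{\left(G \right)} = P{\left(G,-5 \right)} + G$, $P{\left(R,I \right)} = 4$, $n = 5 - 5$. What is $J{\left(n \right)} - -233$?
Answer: $237$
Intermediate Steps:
$n = 0$
$J{\left(G \right)} = 4 + G$
$J{\left(n \right)} - -233 = \left(4 + 0\right) - -233 = 4 + 233 = 237$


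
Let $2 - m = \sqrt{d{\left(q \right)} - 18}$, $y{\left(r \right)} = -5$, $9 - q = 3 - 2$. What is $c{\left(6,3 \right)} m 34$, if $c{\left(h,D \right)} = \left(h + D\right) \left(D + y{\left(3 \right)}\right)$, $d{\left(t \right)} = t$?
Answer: $-1224 + 612 i \sqrt{10} \approx -1224.0 + 1935.3 i$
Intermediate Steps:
$q = 8$ ($q = 9 - \left(3 - 2\right) = 9 - 1 = 8$)
$c{\left(h,D \right)} = \left(-5 + D\right) \left(D + h\right)$ ($c{\left(h,D \right)} = \left(h + D\right) \left(D - 5\right) = \left(D + h\right) \left(-5 + D\right) = \left(-5 + D\right) \left(D + h\right)$)
$m = 2 - i \sqrt{10}$ ($m = 2 - \sqrt{8 - 18} = 2 - \sqrt{-10} = 2 - i \sqrt{10} \approx 2.0 - 3.1623 i$)
$c{\left(6,3 \right)} m 34 = \left(3^{2} - 15 - 30 + 3 \cdot 6\right) \left(2 - i \sqrt{10}\right) 34 = \left(9 - 15 - 30 + 18\right) \left(2 - i \sqrt{10}\right) 34 = - 18 \left(2 - i \sqrt{10}\right) 34 = \left(-36 + 18 i \sqrt{10}\right) 34 = -1224 + 612 i \sqrt{10}$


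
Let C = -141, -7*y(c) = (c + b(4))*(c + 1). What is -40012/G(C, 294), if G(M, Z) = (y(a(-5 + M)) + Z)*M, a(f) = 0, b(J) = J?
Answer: 140042/144807 ≈ 0.96709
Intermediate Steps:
y(c) = -(1 + c)*(4 + c)/7 (y(c) = -(c + 4)*(c + 1)/7 = -(4 + c)*(1 + c)/7 = -(1 + c)*(4 + c)/7)
G(M, Z) = M*(-4/7 + Z) (G(M, Z) = ((-4/7 - 5/7*0 - ⅐*0²) + Z)*M = ((-4/7 + 0 - ⅐*0) + Z)*M = ((-4/7 + 0 + 0) + Z)*M = (-4/7 + Z)*M = M*(-4/7 + Z))
-40012/G(C, 294) = -40012*(-7/(141*(-4 + 7*294))) = -40012*(-7/(141*(-4 + 2058))) = -40012/((⅐)*(-141)*2054) = -40012/(-289614/7) = -40012*(-7/289614) = 140042/144807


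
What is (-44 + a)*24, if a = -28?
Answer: -1728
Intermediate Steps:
(-44 + a)*24 = (-44 - 28)*24 = -72*24 = -1728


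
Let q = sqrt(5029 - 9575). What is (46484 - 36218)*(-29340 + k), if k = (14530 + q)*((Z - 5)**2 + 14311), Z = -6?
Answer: 2152447786920 + 148158912*I*sqrt(4546) ≈ 2.1524e+12 + 9.9895e+9*I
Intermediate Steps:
q = I*sqrt(4546) (q = sqrt(-4546) = I*sqrt(4546) ≈ 67.424*I)
k = 209696960 + 14432*I*sqrt(4546) (k = (14530 + I*sqrt(4546))*((-6 - 5)**2 + 14311) = (14530 + I*sqrt(4546))*((-11)**2 + 14311) = (14530 + I*sqrt(4546))*(121 + 14311) = (14530 + I*sqrt(4546))*14432 = 209696960 + 14432*I*sqrt(4546) ≈ 2.097e+8 + 9.7306e+5*I)
(46484 - 36218)*(-29340 + k) = (46484 - 36218)*(-29340 + (209696960 + 14432*I*sqrt(4546))) = 10266*(209667620 + 14432*I*sqrt(4546)) = 2152447786920 + 148158912*I*sqrt(4546)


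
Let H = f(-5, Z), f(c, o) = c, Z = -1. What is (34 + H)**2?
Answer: 841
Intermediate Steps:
H = -5
(34 + H)**2 = (34 - 5)**2 = 29**2 = 841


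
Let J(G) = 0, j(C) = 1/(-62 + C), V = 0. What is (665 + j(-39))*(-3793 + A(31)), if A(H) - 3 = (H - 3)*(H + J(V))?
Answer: -196253208/101 ≈ -1.9431e+6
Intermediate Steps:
A(H) = 3 + H*(-3 + H) (A(H) = 3 + (H - 3)*(H + 0) = 3 + (-3 + H)*H = 3 + H*(-3 + H))
(665 + j(-39))*(-3793 + A(31)) = (665 + 1/(-62 - 39))*(-3793 + (3 + 31**2 - 3*31)) = (665 + 1/(-101))*(-3793 + (3 + 961 - 93)) = (665 - 1/101)*(-3793 + 871) = (67164/101)*(-2922) = -196253208/101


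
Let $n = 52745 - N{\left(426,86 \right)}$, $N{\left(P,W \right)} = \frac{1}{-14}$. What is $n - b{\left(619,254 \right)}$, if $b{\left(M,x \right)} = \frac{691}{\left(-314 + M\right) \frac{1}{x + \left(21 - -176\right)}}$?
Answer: $\frac{220858481}{4270} \approx 51723.0$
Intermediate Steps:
$N{\left(P,W \right)} = - \frac{1}{14}$
$b{\left(M,x \right)} = \frac{691 \left(197 + x\right)}{-314 + M}$ ($b{\left(M,x \right)} = \frac{691}{\left(-314 + M\right) \frac{1}{x + \left(21 + 176\right)}} = \frac{691}{\left(-314 + M\right) \frac{1}{x + 197}} = \frac{691}{\left(-314 + M\right) \frac{1}{197 + x}} = \frac{691}{\frac{1}{197 + x} \left(-314 + M\right)} = 691 \frac{197 + x}{-314 + M} = \frac{691 \left(197 + x\right)}{-314 + M}$)
$n = \frac{738431}{14}$ ($n = 52745 - - \frac{1}{14} = 52745 + \frac{1}{14} = \frac{738431}{14} \approx 52745.0$)
$n - b{\left(619,254 \right)} = \frac{738431}{14} - \frac{691 \left(197 + 254\right)}{-314 + 619} = \frac{738431}{14} - 691 \cdot \frac{1}{305} \cdot 451 = \frac{738431}{14} - \frac{311641}{305} = \frac{220858481}{4270}$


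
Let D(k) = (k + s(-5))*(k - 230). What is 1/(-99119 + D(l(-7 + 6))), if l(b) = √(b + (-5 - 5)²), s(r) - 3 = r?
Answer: -140/13790831 + 87*√11/1213593128 ≈ -9.9139e-6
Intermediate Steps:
s(r) = 3 + r
l(b) = √(100 + b) (l(b) = √(b + (-10)²) = √(b + 100) = √(100 + b))
D(k) = (-230 + k)*(-2 + k) (D(k) = (k + (3 - 5))*(k - 230) = (k - 2)*(-230 + k) = (-2 + k)*(-230 + k) = (-230 + k)*(-2 + k))
1/(-99119 + D(l(-7 + 6))) = 1/(-99119 + (460 + (√(100 + (-7 + 6)))² - 232*√(100 + (-7 + 6)))) = 1/(-99119 + (460 + (√(100 - 1))² - 232*√(100 - 1))) = 1/(-99119 + (460 + (√99)² - 696*√11)) = 1/(-99119 + (460 + (3*√11)² - 696*√11)) = 1/(-99119 + (460 + 99 - 696*√11)) = 1/(-99119 + (559 - 696*√11)) = 1/(-98560 - 696*√11)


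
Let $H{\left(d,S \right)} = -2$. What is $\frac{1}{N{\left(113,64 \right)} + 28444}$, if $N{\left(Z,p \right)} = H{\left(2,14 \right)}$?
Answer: $\frac{1}{28442} \approx 3.5159 \cdot 10^{-5}$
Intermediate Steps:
$N{\left(Z,p \right)} = -2$
$\frac{1}{N{\left(113,64 \right)} + 28444} = \frac{1}{-2 + 28444} = \frac{1}{28442}$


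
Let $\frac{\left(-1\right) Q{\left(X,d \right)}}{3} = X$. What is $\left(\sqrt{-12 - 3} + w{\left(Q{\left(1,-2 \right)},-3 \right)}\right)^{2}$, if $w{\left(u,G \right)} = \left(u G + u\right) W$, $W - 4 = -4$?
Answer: $-15$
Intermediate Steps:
$Q{\left(X,d \right)} = - 3 X$
$W = 0$ ($W = 4 - 4 = 0$)
$w{\left(u,G \right)} = 0$ ($w{\left(u,G \right)} = \left(u G + u\right) 0 = \left(G u + u\right) 0 = \left(u + G u\right) 0 = 0$)
$\left(\sqrt{-12 - 3} + w{\left(Q{\left(1,-2 \right)},-3 \right)}\right)^{2} = \left(\sqrt{-12 - 3} + 0\right)^{2} = \left(\sqrt{-15} + 0\right)^{2} = \left(i \sqrt{15} + 0\right)^{2} = \left(i \sqrt{15}\right)^{2} = -15$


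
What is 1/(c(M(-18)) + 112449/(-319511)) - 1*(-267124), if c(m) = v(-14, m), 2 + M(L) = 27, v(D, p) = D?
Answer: 1224924296261/4585603 ≈ 2.6712e+5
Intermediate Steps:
M(L) = 25 (M(L) = -2 + 27 = 25)
c(m) = -14
1/(c(M(-18)) + 112449/(-319511)) - 1*(-267124) = 1/(-14 + 112449/(-319511)) - 1*(-267124) = 1/(-14 + 112449*(-1/319511)) + 267124 = 1/(-14 - 112449/319511) + 267124 = 1/(-4585603/319511) + 267124 = -319511/4585603 + 267124 = 1224924296261/4585603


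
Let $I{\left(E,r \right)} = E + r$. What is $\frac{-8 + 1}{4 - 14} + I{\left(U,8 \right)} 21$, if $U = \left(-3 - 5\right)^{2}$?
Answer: $\frac{15127}{10} \approx 1512.7$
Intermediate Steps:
$U = 64$ ($U = \left(-8\right)^{2} = 64$)
$\frac{-8 + 1}{4 - 14} + I{\left(U,8 \right)} 21 = \frac{-8 + 1}{4 - 14} + \left(64 + 8\right) 21 = - \frac{7}{-10} + 72 \cdot 21 = \left(-7\right) \left(- \frac{1}{10}\right) + 1512 = \frac{7}{10} + 1512 = \frac{15127}{10}$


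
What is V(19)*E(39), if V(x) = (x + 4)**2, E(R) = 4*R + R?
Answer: 103155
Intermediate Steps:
E(R) = 5*R
V(x) = (4 + x)**2
V(19)*E(39) = (4 + 19)**2*(5*39) = 23**2*195 = 529*195 = 103155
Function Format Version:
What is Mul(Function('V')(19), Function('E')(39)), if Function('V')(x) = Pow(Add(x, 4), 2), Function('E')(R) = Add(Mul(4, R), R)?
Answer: 103155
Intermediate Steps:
Function('E')(R) = Mul(5, R)
Function('V')(x) = Pow(Add(4, x), 2)
Mul(Function('V')(19), Function('E')(39)) = Mul(Pow(Add(4, 19), 2), Mul(5, 39)) = Mul(Pow(23, 2), 195) = Mul(529, 195) = 103155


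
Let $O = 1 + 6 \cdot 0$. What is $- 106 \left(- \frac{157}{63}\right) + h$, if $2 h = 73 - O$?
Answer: $\frac{18910}{63} \approx 300.16$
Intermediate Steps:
$O = 1$ ($O = 1 + 0 = 1$)
$h = 36$ ($h = \frac{73 - 1}{2} = \frac{1}{2} \cdot 72 = 36$)
$- 106 \left(- \frac{157}{63}\right) + h = - 106 \left(- \frac{157}{63}\right) + 36 = - 106 \left(\left(-157\right) \frac{1}{63}\right) + 36 = \left(-106\right) \left(- \frac{157}{63}\right) + 36 = \frac{16642}{63} + 36 = \frac{18910}{63}$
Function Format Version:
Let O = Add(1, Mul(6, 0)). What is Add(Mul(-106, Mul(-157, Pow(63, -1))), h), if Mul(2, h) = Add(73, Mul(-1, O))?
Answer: Rational(18910, 63) ≈ 300.16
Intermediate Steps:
O = 1 (O = Add(1, 0) = 1)
h = 36 (h = Mul(Rational(1, 2), Add(73, Mul(-1, 1))) = Mul(Rational(1, 2), Add(73, -1)) = Mul(Rational(1, 2), 72) = 36)
Add(Mul(-106, Mul(-157, Pow(63, -1))), h) = Add(Mul(-106, Mul(-157, Pow(63, -1))), 36) = Add(Mul(-106, Mul(-157, Rational(1, 63))), 36) = Add(Mul(-106, Rational(-157, 63)), 36) = Add(Rational(16642, 63), 36) = Rational(18910, 63)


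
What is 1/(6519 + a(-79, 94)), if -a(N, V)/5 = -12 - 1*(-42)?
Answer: 1/6369 ≈ 0.00015701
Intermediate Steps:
a(N, V) = -150 (a(N, V) = -5*(-12 - 1*(-42)) = -5*(-12 + 42) = -5*30 = -150)
1/(6519 + a(-79, 94)) = 1/(6519 - 150) = 1/6369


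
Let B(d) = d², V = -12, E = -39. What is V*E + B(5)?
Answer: 493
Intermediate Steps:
V*E + B(5) = -12*(-39) + 5² = 468 + 25 = 493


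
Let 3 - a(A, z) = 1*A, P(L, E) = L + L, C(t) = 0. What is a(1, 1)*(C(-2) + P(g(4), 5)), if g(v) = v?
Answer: 16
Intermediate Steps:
P(L, E) = 2*L
a(A, z) = 3 - A
a(1, 1)*(C(-2) + P(g(4), 5)) = (3 - 1*1)*(0 + 2*4) = (3 - 1)*(0 + 8) = 2*8 = 16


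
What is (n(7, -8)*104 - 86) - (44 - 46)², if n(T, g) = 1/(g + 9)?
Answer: 14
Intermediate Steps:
n(T, g) = 1/(9 + g)
(n(7, -8)*104 - 86) - (44 - 46)² = (104/(9 - 8) - 86) - (44 - 46)² = (104/1 - 86) - 1*(-2)² = (1*104 - 86) - 1*4 = (104 - 86) - 4 = 18 - 4 = 14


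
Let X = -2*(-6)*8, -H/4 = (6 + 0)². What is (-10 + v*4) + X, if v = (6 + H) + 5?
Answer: -446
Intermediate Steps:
H = -144 (H = -4*(6 + 0)² = -4*6² = -4*36 = -144)
v = -133 (v = (6 - 144) + 5 = -138 + 5 = -133)
X = 96 (X = 12*8 = 96)
(-10 + v*4) + X = (-10 - 133*4) + 96 = (-10 - 532) + 96 = -542 + 96 = -446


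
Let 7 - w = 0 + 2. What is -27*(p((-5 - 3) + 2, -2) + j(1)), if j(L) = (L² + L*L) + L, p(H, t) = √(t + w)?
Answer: -81 - 27*√3 ≈ -127.77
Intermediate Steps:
w = 5 (w = 7 - (0 + 2) = 7 - 1*2 = 7 - 2 = 5)
p(H, t) = √(5 + t) (p(H, t) = √(t + 5) = √(5 + t))
j(L) = L + 2*L² (j(L) = (L² + L²) + L = 2*L² + L = L + 2*L²)
-27*(p((-5 - 3) + 2, -2) + j(1)) = -27*(√(5 - 2) + 1*(1 + 2*1)) = -27*(√3 + 1*(1 + 2)) = -27*(√3 + 1*3) = -27*(√3 + 3) = -27*(3 + √3) = -81 - 27*√3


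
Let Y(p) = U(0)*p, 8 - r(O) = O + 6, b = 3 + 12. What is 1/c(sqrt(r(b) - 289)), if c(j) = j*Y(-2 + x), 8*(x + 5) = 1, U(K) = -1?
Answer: -4*I*sqrt(302)/8305 ≈ -0.00837*I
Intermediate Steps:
b = 15
x = -39/8 (x = -5 + (1/8)*1 = -5 + 1/8 = -39/8 ≈ -4.8750)
r(O) = 2 - O (r(O) = 8 - (O + 6) = 8 - (6 + O) = 8 + (-6 - O) = 2 - O)
Y(p) = -p
c(j) = 55*j/8 (c(j) = j*(-(-2 - 39/8)) = j*(-1*(-55/8)) = j*(55/8) = 55*j/8)
1/c(sqrt(r(b) - 289)) = 1/(55*sqrt((2 - 1*15) - 289)/8) = 1/(55*sqrt((2 - 15) - 289)/8) = 1/(55*sqrt(-13 - 289)/8) = 1/(55*sqrt(-302)/8) = 1/(55*(I*sqrt(302))/8) = 1/(55*I*sqrt(302)/8) = -4*I*sqrt(302)/8305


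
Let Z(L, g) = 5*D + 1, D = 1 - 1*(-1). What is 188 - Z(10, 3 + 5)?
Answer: 177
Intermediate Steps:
D = 2 (D = 1 + 1 = 2)
Z(L, g) = 11 (Z(L, g) = 5*2 + 1 = 10 + 1 = 11)
188 - Z(10, 3 + 5) = 188 - 1*11 = 188 - 11 = 177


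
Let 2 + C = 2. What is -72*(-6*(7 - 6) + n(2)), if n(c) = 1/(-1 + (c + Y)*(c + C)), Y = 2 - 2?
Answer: 408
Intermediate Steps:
C = 0 (C = -2 + 2 = 0)
Y = 0
n(c) = 1/(-1 + c²) (n(c) = 1/(-1 + (c + 0)*(c + 0)) = 1/(-1 + c*c) = 1/(-1 + c²))
-72*(-6*(7 - 6) + n(2)) = -72*(-6*(7 - 6) + 1/(-1 + 2²)) = -72*(-6*1 + 1/(-1 + 4)) = -72*(-6 + 1/3) = -72*(-6 + ⅓) = -72*(-17/3) = 408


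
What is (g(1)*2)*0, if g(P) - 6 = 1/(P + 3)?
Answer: 0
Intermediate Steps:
g(P) = 6 + 1/(3 + P) (g(P) = 6 + 1/(P + 3) = 6 + 1/(3 + P))
(g(1)*2)*0 = (((19 + 6*1)/(3 + 1))*2)*0 = (((19 + 6)/4)*2)*0 = (((¼)*25)*2)*0 = ((25/4)*2)*0 = (25/2)*0 = 0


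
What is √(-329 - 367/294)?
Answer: I*√582558/42 ≈ 18.173*I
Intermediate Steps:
√(-329 - 367/294) = √(-97093/294) = I*√582558/42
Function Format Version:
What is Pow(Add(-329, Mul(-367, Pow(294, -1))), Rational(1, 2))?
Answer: Mul(Rational(1, 42), I, Pow(582558, Rational(1, 2))) ≈ Mul(18.173, I)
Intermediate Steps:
Pow(Add(-329, Mul(-367, Pow(294, -1))), Rational(1, 2)) = Pow(Add(-329, Mul(-367, Rational(1, 294))), Rational(1, 2)) = Pow(Add(-329, Rational(-367, 294)), Rational(1, 2)) = Pow(Rational(-97093, 294), Rational(1, 2)) = Mul(Rational(1, 42), I, Pow(582558, Rational(1, 2)))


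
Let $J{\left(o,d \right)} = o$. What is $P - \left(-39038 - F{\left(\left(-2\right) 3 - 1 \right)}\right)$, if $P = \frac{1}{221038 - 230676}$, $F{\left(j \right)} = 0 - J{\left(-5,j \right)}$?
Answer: $\frac{376296433}{9638} \approx 39043.0$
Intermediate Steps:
$F{\left(j \right)} = 5$ ($F{\left(j \right)} = 0 - -5 = 0 + 5 = 5$)
$P = - \frac{1}{9638}$ ($P = \frac{1}{-9638} = - \frac{1}{9638} \approx -0.00010376$)
$P - \left(-39038 - F{\left(\left(-2\right) 3 - 1 \right)}\right) = - \frac{1}{9638} + \left(\left(5 + 201 \cdot 128\right) - -13310\right) = - \frac{1}{9638} + \left(\left(5 + 25728\right) + 13310\right) = - \frac{1}{9638} + \left(25733 + 13310\right) = - \frac{1}{9638} + 39043 = \frac{376296433}{9638}$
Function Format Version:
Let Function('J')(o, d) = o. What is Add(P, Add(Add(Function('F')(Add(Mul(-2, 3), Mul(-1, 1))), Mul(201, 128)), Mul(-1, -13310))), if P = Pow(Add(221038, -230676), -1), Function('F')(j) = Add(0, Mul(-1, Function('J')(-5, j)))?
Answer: Rational(376296433, 9638) ≈ 39043.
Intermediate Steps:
Function('F')(j) = 5 (Function('F')(j) = Add(0, Mul(-1, -5)) = Add(0, 5) = 5)
P = Rational(-1, 9638) (P = Pow(-9638, -1) = Rational(-1, 9638) ≈ -0.00010376)
Add(P, Add(Add(Function('F')(Add(Mul(-2, 3), Mul(-1, 1))), Mul(201, 128)), Mul(-1, -13310))) = Add(Rational(-1, 9638), Add(Add(5, Mul(201, 128)), Mul(-1, -13310))) = Add(Rational(-1, 9638), Add(Add(5, 25728), 13310)) = Add(Rational(-1, 9638), Add(25733, 13310)) = Add(Rational(-1, 9638), 39043) = Rational(376296433, 9638)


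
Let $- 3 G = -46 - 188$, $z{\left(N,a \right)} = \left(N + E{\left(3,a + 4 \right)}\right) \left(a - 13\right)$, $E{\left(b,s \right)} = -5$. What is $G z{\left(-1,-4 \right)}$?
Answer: $7956$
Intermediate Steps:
$z{\left(N,a \right)} = \left(-13 + a\right) \left(-5 + N\right)$ ($z{\left(N,a \right)} = \left(N - 5\right) \left(a - 13\right) = \left(-5 + N\right) \left(-13 + a\right) = \left(-13 + a\right) \left(-5 + N\right)$)
$G = 78$ ($G = - \frac{-46 - 188}{3} = \left(- \frac{1}{3}\right) \left(-234\right) = 78$)
$G z{\left(-1,-4 \right)} = 78 \left(65 - -13 - -20 - -4\right) = 78 \left(65 + 13 + 20 + 4\right) = 78 \cdot 102 = 7956$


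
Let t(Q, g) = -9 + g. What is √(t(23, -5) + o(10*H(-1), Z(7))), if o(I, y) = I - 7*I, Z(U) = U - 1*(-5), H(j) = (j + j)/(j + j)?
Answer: I*√74 ≈ 8.6023*I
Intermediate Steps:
H(j) = 1 (H(j) = (2*j)/((2*j)) = (2*j)*(1/(2*j)) = 1)
Z(U) = 5 + U (Z(U) = U + 5 = 5 + U)
o(I, y) = -6*I
√(t(23, -5) + o(10*H(-1), Z(7))) = √((-9 - 5) - 60) = √(-14 - 6*10) = √(-14 - 60) = √(-74) = I*√74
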